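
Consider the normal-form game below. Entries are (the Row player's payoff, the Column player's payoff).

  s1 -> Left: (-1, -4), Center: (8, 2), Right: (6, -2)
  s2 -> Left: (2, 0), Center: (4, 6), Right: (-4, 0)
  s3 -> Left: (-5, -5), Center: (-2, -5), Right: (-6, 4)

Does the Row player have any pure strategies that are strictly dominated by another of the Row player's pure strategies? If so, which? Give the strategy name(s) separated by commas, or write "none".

s3

Nothing dominates s1: s2 at Center (8>4); s3 at Left (-1>-5).
Nothing dominates s2: s1 at Left (2>-1); s3 at Left (2>-5).
s3 is strictly dominated by s1 (Left: -1>-5, Center: 8>-2, Right: 6>-6).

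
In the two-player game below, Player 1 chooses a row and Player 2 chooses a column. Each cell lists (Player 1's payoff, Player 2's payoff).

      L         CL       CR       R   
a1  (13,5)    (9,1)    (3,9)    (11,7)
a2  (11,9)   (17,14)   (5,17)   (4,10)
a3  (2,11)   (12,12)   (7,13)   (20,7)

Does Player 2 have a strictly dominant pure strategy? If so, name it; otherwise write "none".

CR

CR vs L: a1: 9>5, a2: 17>9, a3: 13>11.
CR vs CL: a1: 9>1, a2: 17>14, a3: 13>12.
CR vs R: a1: 9>7, a2: 17>10, a3: 13>7.
CR strictly beats every other strategy against every opponent action, so it is strictly dominant.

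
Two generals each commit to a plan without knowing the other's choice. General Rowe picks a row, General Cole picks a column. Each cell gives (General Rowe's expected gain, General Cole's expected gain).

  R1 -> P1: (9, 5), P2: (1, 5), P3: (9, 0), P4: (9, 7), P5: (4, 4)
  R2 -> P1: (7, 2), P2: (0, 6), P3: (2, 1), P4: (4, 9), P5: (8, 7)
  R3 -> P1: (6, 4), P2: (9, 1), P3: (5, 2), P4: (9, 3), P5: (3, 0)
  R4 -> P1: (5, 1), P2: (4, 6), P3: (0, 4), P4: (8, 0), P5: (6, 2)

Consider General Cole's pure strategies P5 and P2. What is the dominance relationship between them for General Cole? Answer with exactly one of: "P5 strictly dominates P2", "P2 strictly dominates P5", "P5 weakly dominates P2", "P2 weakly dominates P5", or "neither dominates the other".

neither dominates the other

Compare P5 to P2 across each choice by General Rowe: R1: 4<5, R2: 7>6, R3: 0<1, R4: 2<6.
P5 does better at R2 but worse at R1, R3, R4; neither strategy dominates the other.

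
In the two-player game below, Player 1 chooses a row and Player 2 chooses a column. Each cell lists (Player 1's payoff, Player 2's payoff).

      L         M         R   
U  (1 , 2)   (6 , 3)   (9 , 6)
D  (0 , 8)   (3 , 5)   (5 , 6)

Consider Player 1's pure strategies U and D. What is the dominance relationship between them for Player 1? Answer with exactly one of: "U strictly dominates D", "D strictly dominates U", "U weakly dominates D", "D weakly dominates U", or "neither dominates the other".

Compare U to D across each opponent action: L: 1>0, M: 6>3, R: 9>5.
U gives a strictly higher payoff against each opponent action, so U strictly dominates D.

U strictly dominates D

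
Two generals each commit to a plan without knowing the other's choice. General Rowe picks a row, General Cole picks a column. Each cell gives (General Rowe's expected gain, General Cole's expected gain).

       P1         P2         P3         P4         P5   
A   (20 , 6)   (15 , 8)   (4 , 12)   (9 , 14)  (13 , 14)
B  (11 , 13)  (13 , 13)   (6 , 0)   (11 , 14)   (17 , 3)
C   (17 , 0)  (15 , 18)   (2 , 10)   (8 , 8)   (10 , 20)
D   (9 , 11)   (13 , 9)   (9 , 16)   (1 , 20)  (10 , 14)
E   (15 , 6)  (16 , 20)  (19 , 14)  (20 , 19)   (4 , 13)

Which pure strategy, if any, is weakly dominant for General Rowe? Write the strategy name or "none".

none

A fails to dominate B at P3 (4<6).
B fails to dominate A at P1 (11<20).
C fails to dominate A at P1 (17<20).
D fails to dominate A at P1 (9<20).
E fails to dominate A at P1 (15<20).
No single strategy dominates all the others.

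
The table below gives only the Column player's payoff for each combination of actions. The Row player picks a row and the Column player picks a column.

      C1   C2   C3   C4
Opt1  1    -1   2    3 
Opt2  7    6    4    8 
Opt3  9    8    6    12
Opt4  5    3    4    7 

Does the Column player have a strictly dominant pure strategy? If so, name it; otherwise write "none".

C4

C4 vs C1: Opt1: 3>1, Opt2: 8>7, Opt3: 12>9, Opt4: 7>5.
C4 vs C2: Opt1: 3>-1, Opt2: 8>6, Opt3: 12>8, Opt4: 7>3.
C4 vs C3: Opt1: 3>2, Opt2: 8>4, Opt3: 12>6, Opt4: 7>4.
C4 strictly beats every other strategy against every opponent action, so it is strictly dominant.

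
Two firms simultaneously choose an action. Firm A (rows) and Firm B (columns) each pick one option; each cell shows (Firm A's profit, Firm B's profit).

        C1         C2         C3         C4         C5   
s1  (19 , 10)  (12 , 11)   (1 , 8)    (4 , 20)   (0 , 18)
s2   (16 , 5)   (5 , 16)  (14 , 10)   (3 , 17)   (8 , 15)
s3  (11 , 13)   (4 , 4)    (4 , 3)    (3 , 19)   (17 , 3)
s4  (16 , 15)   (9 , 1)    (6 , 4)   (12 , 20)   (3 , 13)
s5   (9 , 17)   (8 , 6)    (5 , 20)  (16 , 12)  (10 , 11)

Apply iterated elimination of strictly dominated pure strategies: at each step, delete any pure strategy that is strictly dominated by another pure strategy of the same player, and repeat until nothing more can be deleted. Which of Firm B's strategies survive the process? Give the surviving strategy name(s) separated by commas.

C1, C3, C4

Column C2 is eliminated: C4 beats it against every remaining row (s1: 20>11, s2: 17>16, s3: 19>4, s4: 20>1, s5: 12>6).
Column C5 is eliminated: C4 beats it against every remaining row (s1: 20>18, s2: 17>15, s3: 19>3, s4: 20>13, s5: 12>11).
For Firm A, s4 strictly dominates s3 on the remaining columns (C1: 16>11, C3: 6>4, C4: 12>3); eliminate s3.
Among the remaining strategies, none is strictly dominated by another pure strategy of the same player, so the elimination stops.
Surviving strategies — Firm A: {s1, s2, s4, s5}; Firm B: {C1, C3, C4}.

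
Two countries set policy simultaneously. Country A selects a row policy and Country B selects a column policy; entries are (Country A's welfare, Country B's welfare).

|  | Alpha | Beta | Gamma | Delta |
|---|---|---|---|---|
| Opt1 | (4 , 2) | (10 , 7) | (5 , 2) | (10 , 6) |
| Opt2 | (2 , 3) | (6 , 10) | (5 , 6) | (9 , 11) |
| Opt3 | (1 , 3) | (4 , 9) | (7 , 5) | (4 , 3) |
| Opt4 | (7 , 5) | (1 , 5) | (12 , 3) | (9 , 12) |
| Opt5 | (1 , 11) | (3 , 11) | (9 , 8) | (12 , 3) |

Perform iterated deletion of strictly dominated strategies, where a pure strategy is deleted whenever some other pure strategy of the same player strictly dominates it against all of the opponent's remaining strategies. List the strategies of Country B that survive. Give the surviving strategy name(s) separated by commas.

For Country B, Beta strictly dominates Gamma on the remaining rows (Opt1: 7>2, Opt2: 10>6, Opt3: 9>5, Opt4: 5>3, Opt5: 11>8); eliminate Gamma.
Country A's strategy Opt2 is strictly dominated by Opt1 (Alpha: 4>2, Beta: 10>6, Delta: 10>9) and is removed.
Country A's strategy Opt3 is strictly dominated by Opt1 (Alpha: 4>1, Beta: 10>4, Delta: 10>4) and is removed.
Among the remaining strategies, none is strictly dominated by another pure strategy of the same player, so the elimination stops.
Surviving strategies — Country A: {Opt1, Opt4, Opt5}; Country B: {Alpha, Beta, Delta}.

Alpha, Beta, Delta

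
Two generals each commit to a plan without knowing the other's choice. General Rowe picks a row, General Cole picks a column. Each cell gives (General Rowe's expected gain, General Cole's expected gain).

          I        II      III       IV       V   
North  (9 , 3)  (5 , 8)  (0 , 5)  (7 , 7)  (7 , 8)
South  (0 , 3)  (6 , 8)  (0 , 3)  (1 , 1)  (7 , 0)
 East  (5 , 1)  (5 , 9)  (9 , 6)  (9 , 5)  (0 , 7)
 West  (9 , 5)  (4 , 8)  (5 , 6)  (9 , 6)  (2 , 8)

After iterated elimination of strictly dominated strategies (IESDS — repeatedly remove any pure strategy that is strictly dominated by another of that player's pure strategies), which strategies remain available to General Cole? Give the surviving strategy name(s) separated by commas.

II, V

General Cole's strategy I is strictly dominated by II (North: 8>3, South: 8>3, East: 9>1, West: 8>5) and is removed.
General Cole's strategy III is strictly dominated by II (North: 8>5, South: 8>3, East: 9>6, West: 8>6) and is removed.
General Cole's strategy IV is strictly dominated by II (North: 8>7, South: 8>1, East: 9>5, West: 8>6) and is removed.
General Rowe's strategy East is strictly dominated by South (II: 6>5, V: 7>0) and is removed.
Row West is eliminated: North beats it against every remaining column (II: 5>4, V: 7>2).
Among the remaining strategies, none is strictly dominated by another pure strategy of the same player, so the elimination stops.
Surviving strategies — General Rowe: {North, South}; General Cole: {II, V}.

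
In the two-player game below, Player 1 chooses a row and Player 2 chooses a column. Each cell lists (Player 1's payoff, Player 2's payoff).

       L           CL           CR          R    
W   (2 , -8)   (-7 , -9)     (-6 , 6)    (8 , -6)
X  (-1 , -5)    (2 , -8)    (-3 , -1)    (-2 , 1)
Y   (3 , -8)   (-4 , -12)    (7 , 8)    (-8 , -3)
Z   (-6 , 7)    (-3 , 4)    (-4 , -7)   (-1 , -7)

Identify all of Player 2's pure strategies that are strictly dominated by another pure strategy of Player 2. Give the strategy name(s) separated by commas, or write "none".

Nothing dominates L: CL at W (-8>-9); CR at Z (7>-7); R at Z (7>-7).
L strictly dominates CL — W: -8>-9, X: -5>-8, Y: -8>-12, Z: 7>4.
Nothing dominates CR: L at W (6>-8); CL at W (6>-9); R at W (6>-6).
Nothing dominates R: L at W (-6>-8); CL at W (-6>-9); CR at X (1>-1).

CL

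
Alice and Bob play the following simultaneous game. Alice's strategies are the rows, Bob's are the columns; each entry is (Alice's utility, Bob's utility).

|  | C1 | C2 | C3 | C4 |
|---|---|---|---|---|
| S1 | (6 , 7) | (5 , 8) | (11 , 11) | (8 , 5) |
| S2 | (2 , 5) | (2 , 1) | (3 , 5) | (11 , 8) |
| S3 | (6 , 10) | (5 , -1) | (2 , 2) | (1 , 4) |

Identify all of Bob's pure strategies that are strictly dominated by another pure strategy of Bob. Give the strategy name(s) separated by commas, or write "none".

C1: no other strategy beats it everywhere (C2 at S2 (5>1); C3 at S2 (5=5); C4 at S1 (7>5)).
C2 is strictly dominated by C3 (S1: 11>8, S2: 5>1, S3: 2>-1).
C3 is not dominated — it holds its own against C1 at S1 (11>7); C2 at S1 (11>8); C4 at S1 (11>5).
C4 is not dominated — it holds its own against C1 at S2 (8>5); C2 at S2 (8>1); C3 at S2 (8>5).

C2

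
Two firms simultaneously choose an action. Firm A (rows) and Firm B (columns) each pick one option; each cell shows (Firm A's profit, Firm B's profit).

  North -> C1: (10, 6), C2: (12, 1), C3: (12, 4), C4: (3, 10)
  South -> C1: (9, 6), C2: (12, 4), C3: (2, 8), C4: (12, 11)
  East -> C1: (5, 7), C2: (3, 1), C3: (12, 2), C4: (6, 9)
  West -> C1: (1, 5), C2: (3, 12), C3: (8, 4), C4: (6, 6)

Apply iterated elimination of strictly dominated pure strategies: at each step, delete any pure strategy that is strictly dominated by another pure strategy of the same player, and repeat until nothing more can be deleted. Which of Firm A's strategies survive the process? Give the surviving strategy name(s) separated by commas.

South

Firm B's strategy C1 is strictly dominated by C4 (North: 10>6, South: 11>6, East: 9>7, West: 6>5) and is removed.
For Firm B, C4 strictly dominates C3 on the remaining rows (North: 10>4, South: 11>8, East: 9>2, West: 6>4); eliminate C3.
Row East is eliminated: South beats it against every remaining column (C2: 12>3, C4: 12>6).
For Firm A, South strictly dominates West on the remaining columns (C2: 12>3, C4: 12>6); eliminate West.
Column C2 is eliminated: C4 beats it against every remaining row (North: 10>1, South: 11>4).
Firm A's strategy North is strictly dominated by South (C4: 12>3) and is removed.
Among the remaining strategies, none is strictly dominated by another pure strategy of the same player, so the elimination stops.
Surviving strategies — Firm A: {South}; Firm B: {C4}.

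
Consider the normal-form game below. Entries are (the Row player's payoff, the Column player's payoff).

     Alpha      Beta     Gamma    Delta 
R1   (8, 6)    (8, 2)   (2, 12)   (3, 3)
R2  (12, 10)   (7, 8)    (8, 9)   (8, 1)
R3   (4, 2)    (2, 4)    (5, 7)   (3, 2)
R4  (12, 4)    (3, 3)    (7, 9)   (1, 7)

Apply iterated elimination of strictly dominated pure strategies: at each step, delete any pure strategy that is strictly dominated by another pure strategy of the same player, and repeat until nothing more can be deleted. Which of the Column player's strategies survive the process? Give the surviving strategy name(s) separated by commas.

Alpha, Gamma

Row R3 is eliminated: R2 beats it against every remaining column (Alpha: 12>4, Beta: 7>2, Gamma: 8>5, Delta: 8>3).
The Column player's strategy Beta is strictly dominated by Alpha (R1: 6>2, R2: 10>8, R4: 4>3) and is removed.
The Row player's strategy R1 is strictly dominated by R2 (Alpha: 12>8, Gamma: 8>2, Delta: 8>3) and is removed.
For the Column player, Gamma strictly dominates Delta on the remaining rows (R2: 9>1, R4: 9>7); eliminate Delta.
Among the remaining strategies, none is strictly dominated by another pure strategy of the same player, so the elimination stops.
Surviving strategies — the Row player: {R2, R4}; the Column player: {Alpha, Gamma}.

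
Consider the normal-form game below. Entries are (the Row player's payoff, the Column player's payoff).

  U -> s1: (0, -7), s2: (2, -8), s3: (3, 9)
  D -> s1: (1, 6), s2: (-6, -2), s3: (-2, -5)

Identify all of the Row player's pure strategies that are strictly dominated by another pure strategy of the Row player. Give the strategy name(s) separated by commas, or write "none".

none

U is not dominated — it holds its own against D at s2 (2>-6).
D is not dominated — it holds its own against U at s1 (1>0).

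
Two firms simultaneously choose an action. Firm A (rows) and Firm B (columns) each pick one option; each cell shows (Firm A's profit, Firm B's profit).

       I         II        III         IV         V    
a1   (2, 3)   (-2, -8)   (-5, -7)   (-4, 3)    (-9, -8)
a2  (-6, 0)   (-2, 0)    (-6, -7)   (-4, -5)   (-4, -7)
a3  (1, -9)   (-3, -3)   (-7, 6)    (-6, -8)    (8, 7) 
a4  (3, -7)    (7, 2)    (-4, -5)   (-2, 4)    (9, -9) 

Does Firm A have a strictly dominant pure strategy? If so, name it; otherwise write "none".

a4 vs a1: I: 3>2, II: 7>-2, III: -4>-5, IV: -2>-4, V: 9>-9.
a4 vs a2: I: 3>-6, II: 7>-2, III: -4>-6, IV: -2>-4, V: 9>-4.
a4 vs a3: I: 3>1, II: 7>-3, III: -4>-7, IV: -2>-6, V: 9>8.
a4 strictly beats every other strategy against every opponent action, so it is strictly dominant.

a4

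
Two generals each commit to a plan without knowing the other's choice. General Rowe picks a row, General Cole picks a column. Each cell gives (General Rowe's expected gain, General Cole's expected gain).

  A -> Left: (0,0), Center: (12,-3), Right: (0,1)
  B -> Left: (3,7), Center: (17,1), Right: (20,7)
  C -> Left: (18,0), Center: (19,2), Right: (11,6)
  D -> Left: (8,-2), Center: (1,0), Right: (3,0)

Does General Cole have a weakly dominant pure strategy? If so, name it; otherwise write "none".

Right

Right vs Left: A: 1>0, B: 7=7, C: 6>0, D: 0>-2.
Right vs Center: A: 1>-3, B: 7>1, C: 6>2, D: 0=0.
Right is at least as good as every other strategy against every opponent action, so it is weakly dominant.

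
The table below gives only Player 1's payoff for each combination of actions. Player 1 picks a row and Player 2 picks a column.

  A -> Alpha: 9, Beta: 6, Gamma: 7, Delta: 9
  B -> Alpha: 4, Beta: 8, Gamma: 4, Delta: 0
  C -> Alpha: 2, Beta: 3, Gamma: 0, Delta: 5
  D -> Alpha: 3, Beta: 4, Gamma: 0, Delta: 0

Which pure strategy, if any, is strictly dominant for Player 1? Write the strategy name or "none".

A fails to dominate B at Beta (6<8).
B fails to dominate A at Alpha (4<9).
C fails to dominate A at Alpha (2<9).
D fails to dominate A at Alpha (3<9).
No single strategy dominates all the others.

none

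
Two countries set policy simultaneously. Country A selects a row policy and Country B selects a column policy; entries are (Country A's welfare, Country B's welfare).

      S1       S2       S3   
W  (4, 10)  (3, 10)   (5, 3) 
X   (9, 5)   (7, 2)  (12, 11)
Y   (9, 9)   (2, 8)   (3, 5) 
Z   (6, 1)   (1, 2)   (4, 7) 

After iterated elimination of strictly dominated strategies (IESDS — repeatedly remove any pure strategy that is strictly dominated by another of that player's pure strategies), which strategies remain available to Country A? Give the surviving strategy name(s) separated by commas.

X, Y

For Country A, X strictly dominates W on the remaining columns (S1: 9>4, S2: 7>3, S3: 12>5); eliminate W.
Country A's strategy Z is strictly dominated by X (S1: 9>6, S2: 7>1, S3: 12>4) and is removed.
For Country B, S1 strictly dominates S2 on the remaining rows (X: 5>2, Y: 9>8); eliminate S2.
Among the remaining strategies, none is strictly dominated by another pure strategy of the same player, so the elimination stops.
Surviving strategies — Country A: {X, Y}; Country B: {S1, S3}.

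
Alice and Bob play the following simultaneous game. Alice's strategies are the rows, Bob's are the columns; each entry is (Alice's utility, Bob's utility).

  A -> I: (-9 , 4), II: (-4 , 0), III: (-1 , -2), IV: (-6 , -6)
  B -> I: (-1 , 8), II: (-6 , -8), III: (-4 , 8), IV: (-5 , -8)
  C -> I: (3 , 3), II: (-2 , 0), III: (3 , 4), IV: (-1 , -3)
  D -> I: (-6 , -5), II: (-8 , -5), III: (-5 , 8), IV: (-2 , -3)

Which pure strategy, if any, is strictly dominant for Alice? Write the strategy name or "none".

C

C vs A: I: 3>-9, II: -2>-4, III: 3>-1, IV: -1>-6.
C vs B: I: 3>-1, II: -2>-6, III: 3>-4, IV: -1>-5.
C vs D: I: 3>-6, II: -2>-8, III: 3>-5, IV: -1>-2.
C strictly beats every other strategy against every opponent action, so it is strictly dominant.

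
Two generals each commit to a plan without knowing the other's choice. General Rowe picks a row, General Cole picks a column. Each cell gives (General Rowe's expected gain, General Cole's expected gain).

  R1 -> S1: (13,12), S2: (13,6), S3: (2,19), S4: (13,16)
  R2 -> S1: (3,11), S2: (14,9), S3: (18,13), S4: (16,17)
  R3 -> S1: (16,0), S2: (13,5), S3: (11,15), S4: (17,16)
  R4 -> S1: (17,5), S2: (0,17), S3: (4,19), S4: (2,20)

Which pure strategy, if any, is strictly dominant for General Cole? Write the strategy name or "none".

none

S1 fails to dominate S2 at R3 (0<5).
S2 fails to dominate S1 at R1 (6<12).
S3 fails to dominate S4 at R2 (13<17).
S4 fails to dominate S3 at R1 (16<19).
No single strategy dominates all the others.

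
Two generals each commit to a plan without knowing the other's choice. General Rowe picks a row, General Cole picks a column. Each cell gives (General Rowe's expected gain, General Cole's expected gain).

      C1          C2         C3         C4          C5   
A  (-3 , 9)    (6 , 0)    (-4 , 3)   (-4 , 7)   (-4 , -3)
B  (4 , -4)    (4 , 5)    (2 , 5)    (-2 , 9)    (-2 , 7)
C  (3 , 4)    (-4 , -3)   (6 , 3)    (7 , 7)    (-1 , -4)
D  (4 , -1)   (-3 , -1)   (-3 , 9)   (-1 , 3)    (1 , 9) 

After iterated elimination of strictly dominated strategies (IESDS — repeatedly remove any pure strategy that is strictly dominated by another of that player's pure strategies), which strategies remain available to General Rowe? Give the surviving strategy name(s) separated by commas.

For General Cole, C4 strictly dominates C2 on the remaining rows (A: 7>0, B: 9>5, C: 7>-3, D: 3>-1); eliminate C2.
For General Rowe, B strictly dominates A on the remaining columns (C1: 4>-3, C3: 2>-4, C4: -2>-4, C5: -2>-4); eliminate A.
General Cole's strategy C1 is strictly dominated by C4 (B: 9>-4, C: 7>4, D: 3>-1) and is removed.
General Rowe's strategy B is strictly dominated by C (C3: 6>2, C4: 7>-2, C5: -1>-2) and is removed.
Among the remaining strategies, none is strictly dominated by another pure strategy of the same player, so the elimination stops.
Surviving strategies — General Rowe: {C, D}; General Cole: {C3, C4, C5}.

C, D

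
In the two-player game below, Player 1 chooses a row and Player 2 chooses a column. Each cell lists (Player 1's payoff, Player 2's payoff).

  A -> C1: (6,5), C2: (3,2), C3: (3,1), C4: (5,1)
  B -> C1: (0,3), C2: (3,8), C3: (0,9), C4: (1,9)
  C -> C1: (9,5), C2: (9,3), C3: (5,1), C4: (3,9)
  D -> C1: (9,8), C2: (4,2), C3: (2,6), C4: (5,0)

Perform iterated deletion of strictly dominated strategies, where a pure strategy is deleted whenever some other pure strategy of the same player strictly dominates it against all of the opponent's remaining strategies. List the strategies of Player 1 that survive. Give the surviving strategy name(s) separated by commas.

A, C, D

Player 1's strategy B is strictly dominated by C (C1: 9>0, C2: 9>3, C3: 5>0, C4: 3>1) and is removed.
For Player 2, C1 strictly dominates C2 on the remaining rows (A: 5>2, C: 5>3, D: 8>2); eliminate C2.
Column C3 is eliminated: C1 beats it against every remaining row (A: 5>1, C: 5>1, D: 8>6).
Among the remaining strategies, none is strictly dominated by another pure strategy of the same player, so the elimination stops.
Surviving strategies — Player 1: {A, C, D}; Player 2: {C1, C4}.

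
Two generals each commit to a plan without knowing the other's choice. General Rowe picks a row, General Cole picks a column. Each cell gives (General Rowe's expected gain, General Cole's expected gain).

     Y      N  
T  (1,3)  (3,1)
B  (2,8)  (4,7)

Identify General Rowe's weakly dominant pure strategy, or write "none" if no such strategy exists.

B

B vs T: Y: 2>1, N: 4>3.
B is at least as good as every other strategy against every opponent action, so it is weakly dominant.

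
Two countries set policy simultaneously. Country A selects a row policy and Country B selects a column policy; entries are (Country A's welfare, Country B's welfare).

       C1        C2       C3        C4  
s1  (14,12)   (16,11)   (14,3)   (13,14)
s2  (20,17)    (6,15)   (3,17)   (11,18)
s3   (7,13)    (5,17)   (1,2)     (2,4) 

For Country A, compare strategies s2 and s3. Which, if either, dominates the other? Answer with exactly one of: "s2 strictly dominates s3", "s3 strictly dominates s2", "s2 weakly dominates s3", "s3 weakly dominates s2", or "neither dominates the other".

Compare s2 to s3 across each opponent action: C1: 20>7, C2: 6>5, C3: 3>1, C4: 11>2.
s2 gives a strictly higher payoff against each opponent action, so s2 strictly dominates s3.

s2 strictly dominates s3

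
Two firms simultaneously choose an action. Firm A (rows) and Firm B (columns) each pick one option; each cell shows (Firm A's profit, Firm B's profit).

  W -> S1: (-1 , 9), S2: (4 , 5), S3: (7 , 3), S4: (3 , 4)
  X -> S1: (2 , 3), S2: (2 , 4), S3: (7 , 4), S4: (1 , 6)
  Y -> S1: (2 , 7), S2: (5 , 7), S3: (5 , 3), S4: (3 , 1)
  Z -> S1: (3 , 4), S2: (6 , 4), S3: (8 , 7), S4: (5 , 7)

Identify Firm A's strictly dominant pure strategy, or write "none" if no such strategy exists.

Z

Z vs W: S1: 3>-1, S2: 6>4, S3: 8>7, S4: 5>3.
Z vs X: S1: 3>2, S2: 6>2, S3: 8>7, S4: 5>1.
Z vs Y: S1: 3>2, S2: 6>5, S3: 8>5, S4: 5>3.
Z strictly beats every other strategy against every opponent action, so it is strictly dominant.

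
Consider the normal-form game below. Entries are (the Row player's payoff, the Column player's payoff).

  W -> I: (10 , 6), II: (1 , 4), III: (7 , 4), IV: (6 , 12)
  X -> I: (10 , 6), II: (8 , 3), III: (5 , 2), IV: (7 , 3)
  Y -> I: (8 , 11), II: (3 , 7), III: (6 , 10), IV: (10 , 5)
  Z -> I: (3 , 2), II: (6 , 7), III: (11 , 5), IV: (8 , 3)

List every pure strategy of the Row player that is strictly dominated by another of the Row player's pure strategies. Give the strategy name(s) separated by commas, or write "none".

W: no other strategy beats it everywhere (X at I (10=10); Y at I (10>8); Z at I (10>3)).
X: no other strategy beats it everywhere (W at I (10=10); Y at I (10>8); Z at I (10>3)).
Y: no other strategy beats it everywhere (W at II (3>1); X at III (6>5); Z at I (8>3)).
Z: no other strategy beats it everywhere (W at II (6>1); X at III (11>5); Y at II (6>3)).

none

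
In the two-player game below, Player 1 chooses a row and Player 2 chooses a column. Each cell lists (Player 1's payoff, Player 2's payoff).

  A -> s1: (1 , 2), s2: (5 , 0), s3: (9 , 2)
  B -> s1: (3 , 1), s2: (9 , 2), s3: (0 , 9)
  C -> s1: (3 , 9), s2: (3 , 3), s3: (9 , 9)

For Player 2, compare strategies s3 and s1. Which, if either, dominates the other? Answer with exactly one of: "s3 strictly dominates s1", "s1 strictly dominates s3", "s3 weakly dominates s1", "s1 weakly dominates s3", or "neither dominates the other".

Compare s3 to s1 across every action of Player 1: A: 2=2, B: 9>1, C: 9=9.
s3 is at least as good everywhere and strictly better somewhere (tied only at A, C), so s3 weakly but not strictly dominates s1.

s3 weakly dominates s1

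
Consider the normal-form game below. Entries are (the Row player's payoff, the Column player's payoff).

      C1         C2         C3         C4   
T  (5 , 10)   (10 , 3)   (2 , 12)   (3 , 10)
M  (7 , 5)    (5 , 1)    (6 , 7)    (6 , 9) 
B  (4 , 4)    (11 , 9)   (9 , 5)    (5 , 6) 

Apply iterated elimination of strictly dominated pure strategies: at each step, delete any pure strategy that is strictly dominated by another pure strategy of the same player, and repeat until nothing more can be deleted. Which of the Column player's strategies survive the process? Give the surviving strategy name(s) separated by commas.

For the Column player, C3 strictly dominates C1 on the remaining rows (T: 12>10, M: 7>5, B: 5>4); eliminate C1.
The Row player's strategy T is strictly dominated by B (C2: 11>10, C3: 9>2, C4: 5>3) and is removed.
For the Column player, C4 strictly dominates C3 on the remaining rows (M: 9>7, B: 6>5); eliminate C3.
Among the remaining strategies, none is strictly dominated by another pure strategy of the same player, so the elimination stops.
Surviving strategies — the Row player: {M, B}; the Column player: {C2, C4}.

C2, C4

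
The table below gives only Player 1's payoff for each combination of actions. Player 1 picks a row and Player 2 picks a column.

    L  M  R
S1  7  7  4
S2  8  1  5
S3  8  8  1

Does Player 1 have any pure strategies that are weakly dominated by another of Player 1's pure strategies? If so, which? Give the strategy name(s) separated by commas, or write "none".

none

S1 is not dominated — it holds its own against S2 at M (7>1); S3 at R (4>1).
S2 is not dominated — it holds its own against S1 at L (8>7); S3 at R (5>1).
S3 is not dominated — it holds its own against S1 at L (8>7); S2 at M (8>1).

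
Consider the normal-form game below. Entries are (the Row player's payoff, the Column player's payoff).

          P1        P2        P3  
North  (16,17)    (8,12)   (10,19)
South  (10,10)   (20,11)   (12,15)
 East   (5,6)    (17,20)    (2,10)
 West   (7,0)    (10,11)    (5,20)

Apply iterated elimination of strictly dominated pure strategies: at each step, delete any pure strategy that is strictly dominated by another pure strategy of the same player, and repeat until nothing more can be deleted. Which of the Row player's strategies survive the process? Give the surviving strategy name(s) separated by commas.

South

Row East is eliminated: South beats it against every remaining column (P1: 10>5, P2: 20>17, P3: 12>2).
The Row player's strategy West is strictly dominated by South (P1: 10>7, P2: 20>10, P3: 12>5) and is removed.
The Column player's strategy P1 is strictly dominated by P3 (North: 19>17, South: 15>10) and is removed.
Row North is eliminated: South beats it against every remaining column (P2: 20>8, P3: 12>10).
The Column player's strategy P2 is strictly dominated by P3 (South: 15>11) and is removed.
Among the remaining strategies, none is strictly dominated by another pure strategy of the same player, so the elimination stops.
Surviving strategies — the Row player: {South}; the Column player: {P3}.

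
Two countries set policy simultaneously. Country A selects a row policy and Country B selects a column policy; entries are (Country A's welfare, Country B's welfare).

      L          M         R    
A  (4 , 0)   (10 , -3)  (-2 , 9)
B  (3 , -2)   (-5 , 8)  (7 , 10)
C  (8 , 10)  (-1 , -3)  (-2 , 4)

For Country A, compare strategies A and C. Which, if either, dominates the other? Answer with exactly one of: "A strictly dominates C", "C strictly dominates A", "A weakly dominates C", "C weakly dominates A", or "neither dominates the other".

neither dominates the other

Compare A to C across each choice by Country B: L: 4<8, M: 10>-1, R: -2=-2.
A does better at M but worse at L; neither strategy dominates the other.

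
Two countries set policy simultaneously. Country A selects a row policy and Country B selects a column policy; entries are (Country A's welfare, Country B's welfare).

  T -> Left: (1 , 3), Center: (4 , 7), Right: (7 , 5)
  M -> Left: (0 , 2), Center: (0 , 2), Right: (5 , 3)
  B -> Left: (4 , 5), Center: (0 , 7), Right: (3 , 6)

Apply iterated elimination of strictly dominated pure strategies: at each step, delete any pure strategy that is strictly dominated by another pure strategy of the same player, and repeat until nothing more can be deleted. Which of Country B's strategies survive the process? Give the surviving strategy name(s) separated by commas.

Center

Row M is eliminated: T beats it against every remaining column (Left: 1>0, Center: 4>0, Right: 7>5).
Column Left is eliminated: Center beats it against every remaining row (T: 7>3, B: 7>5).
Country A's strategy B is strictly dominated by T (Center: 4>0, Right: 7>3) and is removed.
For Country B, Center strictly dominates Right on the remaining rows (T: 7>5); eliminate Right.
Among the remaining strategies, none is strictly dominated by another pure strategy of the same player, so the elimination stops.
Surviving strategies — Country A: {T}; Country B: {Center}.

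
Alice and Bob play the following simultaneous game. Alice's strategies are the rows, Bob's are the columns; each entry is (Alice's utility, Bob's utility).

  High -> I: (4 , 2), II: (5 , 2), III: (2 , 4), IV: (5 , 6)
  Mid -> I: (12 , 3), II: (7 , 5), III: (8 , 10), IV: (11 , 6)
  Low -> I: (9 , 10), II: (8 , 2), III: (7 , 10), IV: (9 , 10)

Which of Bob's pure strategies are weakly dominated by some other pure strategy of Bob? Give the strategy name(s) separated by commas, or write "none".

I, II

III weakly dominates I — High: 4>2, Mid: 10>3, Low: 10=10.
II is weakly dominated by III (High: 4>2, Mid: 10>5, Low: 10>2).
Nothing dominates III: I at High (4>2); II at High (4>2); IV at Mid (10>6).
IV is not dominated — it holds its own against I at High (6>2); II at High (6>2); III at High (6>4).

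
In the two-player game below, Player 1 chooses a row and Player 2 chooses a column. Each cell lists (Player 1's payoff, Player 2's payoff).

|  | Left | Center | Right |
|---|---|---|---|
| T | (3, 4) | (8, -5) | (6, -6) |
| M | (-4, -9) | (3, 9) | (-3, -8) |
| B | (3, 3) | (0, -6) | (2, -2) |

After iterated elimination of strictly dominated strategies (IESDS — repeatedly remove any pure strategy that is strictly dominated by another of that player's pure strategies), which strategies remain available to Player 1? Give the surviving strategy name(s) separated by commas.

T, B

For Player 1, T strictly dominates M on the remaining columns (Left: 3>-4, Center: 8>3, Right: 6>-3); eliminate M.
Column Center is eliminated: Left beats it against every remaining row (T: 4>-5, B: 3>-6).
Column Right is eliminated: Left beats it against every remaining row (T: 4>-6, B: 3>-2).
Among the remaining strategies, none is strictly dominated by another pure strategy of the same player, so the elimination stops.
Surviving strategies — Player 1: {T, B}; Player 2: {Left}.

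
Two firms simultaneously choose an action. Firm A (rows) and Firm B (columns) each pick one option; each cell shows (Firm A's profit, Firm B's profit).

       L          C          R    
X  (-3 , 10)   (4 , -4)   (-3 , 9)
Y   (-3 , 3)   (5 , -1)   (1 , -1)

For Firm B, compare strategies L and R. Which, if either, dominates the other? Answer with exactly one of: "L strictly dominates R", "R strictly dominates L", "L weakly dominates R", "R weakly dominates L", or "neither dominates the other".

Compare L to R across every action of Firm A: X: 10>9, Y: 3>-1.
Every comparison favours L, so L strictly dominates R.

L strictly dominates R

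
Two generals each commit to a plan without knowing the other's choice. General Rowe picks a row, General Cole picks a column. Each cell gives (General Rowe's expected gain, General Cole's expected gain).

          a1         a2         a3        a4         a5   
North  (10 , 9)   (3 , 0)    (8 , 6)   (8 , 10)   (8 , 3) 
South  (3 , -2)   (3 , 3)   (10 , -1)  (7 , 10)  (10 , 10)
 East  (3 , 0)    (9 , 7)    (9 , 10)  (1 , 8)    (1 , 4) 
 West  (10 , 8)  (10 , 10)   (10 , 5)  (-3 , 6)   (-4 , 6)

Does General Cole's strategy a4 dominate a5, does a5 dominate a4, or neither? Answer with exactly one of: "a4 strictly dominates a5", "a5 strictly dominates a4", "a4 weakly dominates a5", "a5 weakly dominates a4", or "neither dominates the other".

a4 weakly dominates a5

a4's payoffs vs a5's, by General Rowe's action — North: 10>3, South: 10=10, East: 8>4, West: 6=6.
a4 is at least as good everywhere and strictly better somewhere (tied only at South, West), so a4 weakly but not strictly dominates a5.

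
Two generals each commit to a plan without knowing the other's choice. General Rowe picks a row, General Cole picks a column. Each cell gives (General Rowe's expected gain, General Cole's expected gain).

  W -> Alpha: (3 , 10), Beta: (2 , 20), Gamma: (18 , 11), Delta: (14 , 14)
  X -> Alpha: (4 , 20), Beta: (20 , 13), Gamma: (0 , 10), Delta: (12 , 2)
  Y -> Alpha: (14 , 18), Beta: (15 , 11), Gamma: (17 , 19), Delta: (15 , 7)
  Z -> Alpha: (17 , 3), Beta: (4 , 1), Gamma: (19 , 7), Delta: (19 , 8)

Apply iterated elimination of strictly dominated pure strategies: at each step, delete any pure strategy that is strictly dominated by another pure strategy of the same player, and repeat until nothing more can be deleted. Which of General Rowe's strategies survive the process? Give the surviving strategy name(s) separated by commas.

Row W is eliminated: Z beats it against every remaining column (Alpha: 17>3, Beta: 4>2, Gamma: 19>18, Delta: 19>14).
General Cole's strategy Beta is strictly dominated by Alpha (X: 20>13, Y: 18>11, Z: 3>1) and is removed.
General Rowe's strategy X is strictly dominated by Y (Alpha: 14>4, Gamma: 17>0, Delta: 15>12) and is removed.
Row Y is eliminated: Z beats it against every remaining column (Alpha: 17>14, Gamma: 19>17, Delta: 19>15).
For General Cole, Gamma strictly dominates Alpha on the remaining rows (Z: 7>3); eliminate Alpha.
General Cole's strategy Gamma is strictly dominated by Delta (Z: 8>7) and is removed.
Among the remaining strategies, none is strictly dominated by another pure strategy of the same player, so the elimination stops.
Surviving strategies — General Rowe: {Z}; General Cole: {Delta}.

Z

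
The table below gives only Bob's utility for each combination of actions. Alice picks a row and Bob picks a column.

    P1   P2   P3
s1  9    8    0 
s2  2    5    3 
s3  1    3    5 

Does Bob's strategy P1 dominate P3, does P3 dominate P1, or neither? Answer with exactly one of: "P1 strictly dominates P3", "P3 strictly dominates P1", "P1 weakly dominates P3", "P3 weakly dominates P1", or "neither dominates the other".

P1's payoffs vs P3's, by Alice's action — s1: 9>0, s2: 2<3, s3: 1<5.
P1 does better at s1 but worse at s2, s3; neither strategy dominates the other.

neither dominates the other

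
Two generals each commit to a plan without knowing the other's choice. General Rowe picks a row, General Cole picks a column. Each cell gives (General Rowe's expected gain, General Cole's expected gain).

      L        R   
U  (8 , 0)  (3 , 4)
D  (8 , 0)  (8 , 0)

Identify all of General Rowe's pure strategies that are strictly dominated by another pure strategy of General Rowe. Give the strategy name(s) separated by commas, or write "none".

Nothing dominates U: D at L (8=8).
D is not dominated — it holds its own against U at L (8=8).

none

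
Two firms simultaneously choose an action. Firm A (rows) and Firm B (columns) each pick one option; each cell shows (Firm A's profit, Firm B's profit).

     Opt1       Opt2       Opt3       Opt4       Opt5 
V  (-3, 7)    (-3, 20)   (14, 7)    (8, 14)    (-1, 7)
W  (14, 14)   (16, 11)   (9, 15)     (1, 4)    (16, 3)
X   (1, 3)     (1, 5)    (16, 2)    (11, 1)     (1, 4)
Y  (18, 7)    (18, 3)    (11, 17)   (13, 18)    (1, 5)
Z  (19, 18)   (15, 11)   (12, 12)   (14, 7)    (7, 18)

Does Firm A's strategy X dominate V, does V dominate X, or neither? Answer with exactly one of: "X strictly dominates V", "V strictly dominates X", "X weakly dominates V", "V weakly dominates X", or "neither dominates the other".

X strictly dominates V

X's payoffs vs V's, by Firm B's action — Opt1: 1>-3, Opt2: 1>-3, Opt3: 16>14, Opt4: 11>8, Opt5: 1>-1.
Every comparison favours X, so X strictly dominates V.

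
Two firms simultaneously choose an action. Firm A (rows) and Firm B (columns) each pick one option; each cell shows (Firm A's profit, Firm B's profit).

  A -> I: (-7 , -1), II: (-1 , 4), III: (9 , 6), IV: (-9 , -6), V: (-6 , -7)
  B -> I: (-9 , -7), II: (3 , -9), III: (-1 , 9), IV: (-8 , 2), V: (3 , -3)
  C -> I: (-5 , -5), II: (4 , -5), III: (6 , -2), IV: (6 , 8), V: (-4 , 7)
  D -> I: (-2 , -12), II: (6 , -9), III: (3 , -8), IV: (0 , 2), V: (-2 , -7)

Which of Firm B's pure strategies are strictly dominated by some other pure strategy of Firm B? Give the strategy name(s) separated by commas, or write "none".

I, II, V

I: dominated, since III does at least as well everywhere (A: 6>-1, B: 9>-7, C: -2>-5, D: -8>-12).
II: dominated, since III does at least as well everywhere (A: 6>4, B: 9>-9, C: -2>-5, D: -8>-9).
III: no other strategy beats it everywhere (I at A (6>-1); II at A (6>4); IV at A (6>-6); V at A (6>-7)).
IV is not dominated — it holds its own against I at B (2>-7); II at B (2>-9); III at C (8>-2); V at A (-6>-7).
IV strictly dominates V — A: -6>-7, B: 2>-3, C: 8>7, D: 2>-7.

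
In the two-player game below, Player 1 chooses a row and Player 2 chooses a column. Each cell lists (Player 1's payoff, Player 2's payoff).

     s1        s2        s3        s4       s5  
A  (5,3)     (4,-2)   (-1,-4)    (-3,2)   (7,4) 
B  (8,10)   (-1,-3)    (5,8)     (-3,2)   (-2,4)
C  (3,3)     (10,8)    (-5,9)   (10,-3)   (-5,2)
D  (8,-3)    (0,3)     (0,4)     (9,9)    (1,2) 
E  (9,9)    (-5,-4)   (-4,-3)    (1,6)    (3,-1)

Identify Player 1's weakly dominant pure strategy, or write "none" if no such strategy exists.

none

A fails to dominate B at s1 (5<8).
B fails to dominate A at s2 (-1<4).
C fails to dominate A at s1 (3<5).
D fails to dominate A at s2 (0<4).
E fails to dominate A at s2 (-5<4).
No single strategy dominates all the others.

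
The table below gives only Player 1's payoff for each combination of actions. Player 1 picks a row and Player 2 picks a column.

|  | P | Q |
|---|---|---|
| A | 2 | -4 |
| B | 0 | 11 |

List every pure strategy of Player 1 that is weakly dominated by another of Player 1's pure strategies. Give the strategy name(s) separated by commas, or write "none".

none

A: no other strategy beats it everywhere (B at P (2>0)).
Nothing dominates B: A at Q (11>-4).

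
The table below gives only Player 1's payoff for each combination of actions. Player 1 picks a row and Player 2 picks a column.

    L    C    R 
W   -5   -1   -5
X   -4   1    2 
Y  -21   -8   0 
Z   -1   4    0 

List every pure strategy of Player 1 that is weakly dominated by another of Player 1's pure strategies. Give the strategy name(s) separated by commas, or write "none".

W, Y

W: dominated, since X does at least as well everywhere (L: -4>-5, C: 1>-1, R: 2>-5).
X: no other strategy beats it everywhere (W at L (-4>-5); Y at L (-4>-21); Z at R (2>0)).
X weakly dominates Y — L: -4>-21, C: 1>-8, R: 2>0.
Nothing dominates Z: W at L (-1>-5); X at L (-1>-4); Y at L (-1>-21).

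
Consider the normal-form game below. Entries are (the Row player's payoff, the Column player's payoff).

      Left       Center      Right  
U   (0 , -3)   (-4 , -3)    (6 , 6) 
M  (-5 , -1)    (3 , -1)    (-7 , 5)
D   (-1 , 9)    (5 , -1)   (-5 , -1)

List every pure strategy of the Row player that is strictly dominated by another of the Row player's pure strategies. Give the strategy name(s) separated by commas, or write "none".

U is not dominated — it holds its own against M at Left (0>-5); D at Left (0>-1).
M is strictly dominated by D (Left: -1>-5, Center: 5>3, Right: -5>-7).
D is not dominated — it holds its own against U at Center (5>-4); M at Left (-1>-5).

M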